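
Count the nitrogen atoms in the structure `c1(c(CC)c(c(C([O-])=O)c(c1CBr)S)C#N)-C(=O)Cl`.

1

The symbol for nitrogen appears 1 time in the SMILES.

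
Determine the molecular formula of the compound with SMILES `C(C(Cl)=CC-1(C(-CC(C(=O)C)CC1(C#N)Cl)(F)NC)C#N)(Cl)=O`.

C14H13Cl3FN3O2

Heavy atoms from the SMILES: 14 C, 3 Cl, 1 F, 3 N, 2 O.
Implicit hydrogens by atom environment:
  8 × C: no H
  3 × Cl: no H
  2 × C: 3 H each → 6
  2 × C: 2 H each → 4
  2 × C: 1 H each → 2
  2 × N: no H
  2 × O: no H
  1 × F: no H
  1 × N: 1 H
  Total hydrogens = 13.
Molecular formula: C14H13Cl3FN3O2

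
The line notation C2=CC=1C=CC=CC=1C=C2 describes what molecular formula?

C10H8

Heavy atoms from the SMILES: 10 C.
Implicit hydrogens by atom environment:
  8 × C (aromatic): 1 H each → 8
  2 × C (aromatic): no H
  Total hydrogens = 8.
Molecular formula: C10H8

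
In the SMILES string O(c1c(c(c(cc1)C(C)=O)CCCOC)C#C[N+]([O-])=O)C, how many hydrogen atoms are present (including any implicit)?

17

Hydrogens are implicit in SMILES; fill each atom to its normal valence:
  4 × C (aromatic): no H
  4 × O: no H
  3 × C: 3 H each → 9
  3 × C: 2 H each → 6
  3 × C: no H
  2 × C (aromatic): 1 H each → 2
  1 × N (charge +1): no H
  1 × O (charge -1): no H
  Total hydrogens = 17.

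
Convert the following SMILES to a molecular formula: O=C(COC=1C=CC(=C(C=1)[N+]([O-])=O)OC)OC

Heavy atoms from the SMILES: 10 C, 1 N, 6 O.
Implicit hydrogens by atom environment:
  5 × O: no H
  3 × C (aromatic): 1 H each → 3
  3 × C (aromatic): no H
  2 × C: 3 H each → 6
  1 × C: 2 H
  1 × C: no H
  1 × N (charge +1): no H
  1 × O (charge -1): no H
  Total hydrogens = 11.
Molecular formula: C10H11NO6

C10H11NO6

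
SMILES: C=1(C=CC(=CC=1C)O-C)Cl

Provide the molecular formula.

C8H9ClO

Heavy atoms from the SMILES: 8 C, 1 Cl, 1 O.
Implicit hydrogens by atom environment:
  3 × C (aromatic): 1 H each → 3
  3 × C (aromatic): no H
  2 × C: 3 H each → 6
  1 × Cl: no H
  1 × O: no H
  Total hydrogens = 9.
Molecular formula: C8H9ClO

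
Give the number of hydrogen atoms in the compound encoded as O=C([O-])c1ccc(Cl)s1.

Hydrogens are implicit in SMILES; fill each atom to its normal valence:
  2 × C (aromatic): 1 H each → 2
  2 × C (aromatic): no H
  1 × C: no H
  1 × Cl: no H
  1 × O: no H
  1 × O (charge -1): no H
  1 × S (aromatic): no H
  Total hydrogens = 2.

2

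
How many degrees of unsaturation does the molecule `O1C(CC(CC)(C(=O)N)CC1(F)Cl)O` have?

Molecular formula from the SMILES: C8H13ClFNO3.
DoU = (2C + 2 + N − H − X)/2 = (2·8 + 2 + 1 − 13 − 2)/2 = 4/2 = 2.
(Structurally: 1 ring(s) + 1 π bond(s) = 2.)

2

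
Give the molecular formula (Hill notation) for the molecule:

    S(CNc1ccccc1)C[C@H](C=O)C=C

Heavy atoms from the SMILES: 12 C, 1 N, 1 O, 1 S.
Implicit hydrogens by atom environment:
  5 × C (aromatic): 1 H each → 5
  3 × C: 2 H each → 6
  3 × C: 1 H each → 3
  1 × C (aromatic): no H
  1 × N: 1 H
  1 × O: no H
  1 × S: no H
  Total hydrogens = 15.
Molecular formula: C12H15NOS

C12H15NOS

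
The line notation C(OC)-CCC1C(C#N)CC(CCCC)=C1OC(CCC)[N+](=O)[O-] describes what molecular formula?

C18H30N2O4

Heavy atoms from the SMILES: 18 C, 2 N, 4 O.
Implicit hydrogens by atom environment:
  9 × C: 2 H each → 18
  3 × C: 3 H each → 9
  3 × C: 1 H each → 3
  3 × C: no H
  3 × O: no H
  1 × N (charge +1): no H
  1 × N: no H
  1 × O (charge -1): no H
  Total hydrogens = 30.
Molecular formula: C18H30N2O4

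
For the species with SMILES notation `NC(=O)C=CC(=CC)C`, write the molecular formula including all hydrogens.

Heavy atoms from the SMILES: 7 C, 1 N, 1 O.
Implicit hydrogens by atom environment:
  3 × C: 1 H each → 3
  2 × C: 3 H each → 6
  2 × C: no H
  1 × N: 2 H
  1 × O: no H
  Total hydrogens = 11.
Molecular formula: C7H11NO

C7H11NO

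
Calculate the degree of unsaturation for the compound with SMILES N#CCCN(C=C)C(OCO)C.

3

Molecular formula from the SMILES: C8H14N2O2.
DoU = (2C + 2 + N − H − X)/2 = (2·8 + 2 + 2 − 14 − 0)/2 = 6/2 = 3.
(Structurally: 0 ring(s) + 3 π bond(s) = 3.)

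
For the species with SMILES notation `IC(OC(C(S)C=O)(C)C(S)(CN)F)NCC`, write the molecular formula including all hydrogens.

C9H18FIN2O2S2

Heavy atoms from the SMILES: 9 C, 1 F, 1 I, 2 N, 2 O, 2 S.
Implicit hydrogens by atom environment:
  3 × C: 1 H each → 3
  2 × C: 3 H each → 6
  2 × C: 2 H each → 4
  2 × C: no H
  2 × O: no H
  2 × S: 1 H each → 2
  1 × F: no H
  1 × I: no H
  1 × N: 2 H
  1 × N: 1 H
  Total hydrogens = 18.
Molecular formula: C9H18FIN2O2S2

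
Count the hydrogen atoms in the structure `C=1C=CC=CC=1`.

6

Hydrogens are implicit in SMILES; fill each atom to its normal valence:
  6 × C (aromatic): 1 H each → 6
  Total hydrogens = 6.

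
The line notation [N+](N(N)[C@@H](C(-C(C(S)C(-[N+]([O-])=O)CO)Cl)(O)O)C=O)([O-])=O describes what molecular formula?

C7H13ClN4O8S

Heavy atoms from the SMILES: 7 C, 1 Cl, 4 N, 8 O, 1 S.
Implicit hydrogens by atom environment:
  5 × C: 1 H each → 5
  3 × O: 1 H each → 3
  3 × O: no H
  2 × N (charge +1): no H
  2 × O (charge -1): no H
  1 × C: 2 H
  1 × C: no H
  1 × Cl: no H
  1 × N: 2 H
  1 × N: no H
  1 × S: 1 H
  Total hydrogens = 13.
Molecular formula: C7H13ClN4O8S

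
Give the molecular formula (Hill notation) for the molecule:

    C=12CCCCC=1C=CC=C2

C10H12

Heavy atoms from the SMILES: 10 C.
Implicit hydrogens by atom environment:
  4 × C: 2 H each → 8
  4 × C (aromatic): 1 H each → 4
  2 × C (aromatic): no H
  Total hydrogens = 12.
Molecular formula: C10H12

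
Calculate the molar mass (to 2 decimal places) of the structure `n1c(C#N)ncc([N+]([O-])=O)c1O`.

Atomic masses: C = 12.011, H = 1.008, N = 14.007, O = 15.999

166.10

Molecular formula: C5H2N4O3.
M = 5×12.011 + 2×1.008 + 4×14.007 + 3×15.999 = 166.10 g/mol.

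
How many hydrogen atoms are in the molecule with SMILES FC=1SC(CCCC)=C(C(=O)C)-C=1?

Hydrogens are implicit in SMILES; fill each atom to its normal valence:
  3 × C: 2 H each → 6
  3 × C (aromatic): no H
  2 × C: 3 H each → 6
  1 × C (aromatic): 1 H
  1 × C: no H
  1 × F: no H
  1 × O: no H
  1 × S (aromatic): no H
  Total hydrogens = 13.

13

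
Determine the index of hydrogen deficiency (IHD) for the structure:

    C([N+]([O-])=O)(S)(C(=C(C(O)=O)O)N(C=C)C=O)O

5

Molecular formula from the SMILES: C7H8N2O7S.
DoU = (2C + 2 + N − H − X)/2 = (2·7 + 2 + 2 − 8 − 0)/2 = 10/2 = 5.
(Structurally: 0 ring(s) + 5 π bond(s) = 5.)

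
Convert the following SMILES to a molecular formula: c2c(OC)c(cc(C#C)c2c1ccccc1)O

C15H12O2

Heavy atoms from the SMILES: 15 C, 2 O.
Implicit hydrogens by atom environment:
  7 × C (aromatic): 1 H each → 7
  5 × C (aromatic): no H
  1 × C: 3 H
  1 × C: 1 H
  1 × C: no H
  1 × O: 1 H
  1 × O: no H
  Total hydrogens = 12.
Molecular formula: C15H12O2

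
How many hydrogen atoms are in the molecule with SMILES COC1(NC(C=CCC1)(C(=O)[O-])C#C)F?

Hydrogens are implicit in SMILES; fill each atom to its normal valence:
  4 × C: no H
  3 × C: 1 H each → 3
  2 × C: 2 H each → 4
  2 × O: no H
  1 × C: 3 H
  1 × F: no H
  1 × N: 1 H
  1 × O (charge -1): no H
  Total hydrogens = 11.

11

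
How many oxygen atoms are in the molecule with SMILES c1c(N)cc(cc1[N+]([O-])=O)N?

The symbol for oxygen appears 2 times in the SMILES.

2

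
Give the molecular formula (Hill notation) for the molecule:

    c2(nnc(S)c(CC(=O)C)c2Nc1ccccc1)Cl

Heavy atoms from the SMILES: 13 C, 1 Cl, 3 N, 1 O, 1 S.
Implicit hydrogens by atom environment:
  5 × C (aromatic): 1 H each → 5
  5 × C (aromatic): no H
  2 × N (aromatic): no H
  1 × C: 3 H
  1 × C: 2 H
  1 × C: no H
  1 × Cl: no H
  1 × N: 1 H
  1 × O: no H
  1 × S: 1 H
  Total hydrogens = 12.
Molecular formula: C13H12ClN3OS

C13H12ClN3OS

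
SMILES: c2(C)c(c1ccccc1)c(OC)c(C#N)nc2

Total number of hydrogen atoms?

Hydrogens are implicit in SMILES; fill each atom to its normal valence:
  6 × C (aromatic): 1 H each → 6
  5 × C (aromatic): no H
  2 × C: 3 H each → 6
  1 × C: no H
  1 × N (aromatic): no H
  1 × N: no H
  1 × O: no H
  Total hydrogens = 12.

12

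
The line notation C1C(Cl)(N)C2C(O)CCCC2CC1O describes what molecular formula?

C10H18ClNO2

Heavy atoms from the SMILES: 10 C, 1 Cl, 1 N, 2 O.
Implicit hydrogens by atom environment:
  5 × C: 2 H each → 10
  4 × C: 1 H each → 4
  2 × O: 1 H each → 2
  1 × C: no H
  1 × Cl: no H
  1 × N: 2 H
  Total hydrogens = 18.
Molecular formula: C10H18ClNO2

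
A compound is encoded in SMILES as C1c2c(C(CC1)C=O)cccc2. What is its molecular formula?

C11H12O

Heavy atoms from the SMILES: 11 C, 1 O.
Implicit hydrogens by atom environment:
  4 × C (aromatic): 1 H each → 4
  3 × C: 2 H each → 6
  2 × C: 1 H each → 2
  2 × C (aromatic): no H
  1 × O: no H
  Total hydrogens = 12.
Molecular formula: C11H12O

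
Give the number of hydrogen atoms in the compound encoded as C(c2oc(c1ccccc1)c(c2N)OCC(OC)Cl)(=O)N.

Hydrogens are implicit in SMILES; fill each atom to its normal valence:
  5 × C (aromatic): 1 H each → 5
  5 × C (aromatic): no H
  3 × O: no H
  2 × N: 2 H each → 4
  1 × C: 3 H
  1 × C: 2 H
  1 × C: 1 H
  1 × C: no H
  1 × Cl: no H
  1 × O (aromatic): no H
  Total hydrogens = 15.

15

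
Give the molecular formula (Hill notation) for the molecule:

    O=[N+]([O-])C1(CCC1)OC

Heavy atoms from the SMILES: 5 C, 1 N, 3 O.
Implicit hydrogens by atom environment:
  3 × C: 2 H each → 6
  2 × O: no H
  1 × C: 3 H
  1 × C: no H
  1 × N (charge +1): no H
  1 × O (charge -1): no H
  Total hydrogens = 9.
Molecular formula: C5H9NO3

C5H9NO3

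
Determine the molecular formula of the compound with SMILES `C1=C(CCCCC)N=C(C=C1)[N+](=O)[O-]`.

C10H14N2O2

Heavy atoms from the SMILES: 10 C, 2 N, 2 O.
Implicit hydrogens by atom environment:
  4 × C: 2 H each → 8
  3 × C (aromatic): 1 H each → 3
  2 × C (aromatic): no H
  1 × C: 3 H
  1 × N (aromatic): no H
  1 × N (charge +1): no H
  1 × O: no H
  1 × O (charge -1): no H
  Total hydrogens = 14.
Molecular formula: C10H14N2O2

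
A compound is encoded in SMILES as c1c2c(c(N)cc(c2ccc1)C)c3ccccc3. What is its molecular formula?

C17H15N

Heavy atoms from the SMILES: 17 C, 1 N.
Implicit hydrogens by atom environment:
  10 × C (aromatic): 1 H each → 10
  6 × C (aromatic): no H
  1 × C: 3 H
  1 × N: 2 H
  Total hydrogens = 15.
Molecular formula: C17H15N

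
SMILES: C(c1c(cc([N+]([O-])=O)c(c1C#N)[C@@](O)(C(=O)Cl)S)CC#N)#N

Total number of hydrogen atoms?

Hydrogens are implicit in SMILES; fill each atom to its normal valence:
  5 × C (aromatic): no H
  5 × C: no H
  3 × N: no H
  2 × O: no H
  1 × C: 2 H
  1 × C (aromatic): 1 H
  1 × Cl: no H
  1 × N (charge +1): no H
  1 × O: 1 H
  1 × O (charge -1): no H
  1 × S: 1 H
  Total hydrogens = 5.

5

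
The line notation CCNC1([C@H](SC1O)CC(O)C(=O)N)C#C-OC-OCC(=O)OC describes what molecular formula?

Heavy atoms from the SMILES: 14 C, 2 N, 7 O, 1 S.
Implicit hydrogens by atom environment:
  5 × C: no H
  5 × O: no H
  4 × C: 2 H each → 8
  3 × C: 1 H each → 3
  2 × C: 3 H each → 6
  2 × O: 1 H each → 2
  1 × N: 2 H
  1 × N: 1 H
  1 × S: no H
  Total hydrogens = 22.
Molecular formula: C14H22N2O7S

C14H22N2O7S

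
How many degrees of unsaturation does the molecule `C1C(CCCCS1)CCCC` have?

1

Molecular formula from the SMILES: C10H20S.
DoU = (2C + 2 + N − H − X)/2 = (2·10 + 2 + 0 − 20 − 0)/2 = 2/2 = 1.
(Structurally: 1 ring(s) + 0 π bond(s) = 1.)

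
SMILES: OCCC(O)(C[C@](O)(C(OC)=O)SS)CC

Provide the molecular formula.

Heavy atoms from the SMILES: 9 C, 5 O, 2 S.
Implicit hydrogens by atom environment:
  4 × C: 2 H each → 8
  3 × C: no H
  3 × O: 1 H each → 3
  2 × C: 3 H each → 6
  2 × O: no H
  1 × S: 1 H
  1 × S: no H
  Total hydrogens = 18.
Molecular formula: C9H18O5S2

C9H18O5S2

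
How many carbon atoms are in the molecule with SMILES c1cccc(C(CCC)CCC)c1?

13

The symbol for carbon appears 13 times in the SMILES. Lowercase c denotes aromatic carbon and counts toward C.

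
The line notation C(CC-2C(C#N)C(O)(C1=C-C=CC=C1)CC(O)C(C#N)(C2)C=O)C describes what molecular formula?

Heavy atoms from the SMILES: 19 C, 2 N, 3 O.
Implicit hydrogens by atom environment:
  5 × C (aromatic): 1 H each → 5
  4 × C: 2 H each → 8
  4 × C: 1 H each → 4
  4 × C: no H
  2 × N: no H
  2 × O: 1 H each → 2
  1 × C: 3 H
  1 × C (aromatic): no H
  1 × O: no H
  Total hydrogens = 22.
Molecular formula: C19H22N2O3

C19H22N2O3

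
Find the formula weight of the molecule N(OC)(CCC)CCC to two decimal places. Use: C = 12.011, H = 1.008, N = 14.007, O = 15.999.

131.22

Molecular formula: C7H17NO.
M = 7×12.011 + 17×1.008 + 1×14.007 + 1×15.999 = 131.22 g/mol.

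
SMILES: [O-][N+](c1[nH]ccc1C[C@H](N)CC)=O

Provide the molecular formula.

C8H13N3O2

Heavy atoms from the SMILES: 8 C, 3 N, 2 O.
Implicit hydrogens by atom environment:
  2 × C: 2 H each → 4
  2 × C (aromatic): 1 H each → 2
  2 × C (aromatic): no H
  1 × C: 3 H
  1 × C: 1 H
  1 × N: 2 H
  1 × N (aromatic): 1 H
  1 × N (charge +1): no H
  1 × O: no H
  1 × O (charge -1): no H
  Total hydrogens = 13.
Molecular formula: C8H13N3O2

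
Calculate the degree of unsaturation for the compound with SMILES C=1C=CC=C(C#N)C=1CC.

6

Molecular formula from the SMILES: C9H9N.
DoU = (2C + 2 + N − H − X)/2 = (2·9 + 2 + 1 − 9 − 0)/2 = 12/2 = 6.
(Structurally: 1 ring(s) + 5 π bond(s) = 6.)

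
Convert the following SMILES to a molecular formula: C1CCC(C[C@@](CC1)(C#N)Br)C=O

Heavy atoms from the SMILES: 1 Br, 10 C, 1 N, 1 O.
Implicit hydrogens by atom environment:
  6 × C: 2 H each → 12
  2 × C: 1 H each → 2
  2 × C: no H
  1 × Br: no H
  1 × N: no H
  1 × O: no H
  Total hydrogens = 14.
Molecular formula: C10H14BrNO

C10H14BrNO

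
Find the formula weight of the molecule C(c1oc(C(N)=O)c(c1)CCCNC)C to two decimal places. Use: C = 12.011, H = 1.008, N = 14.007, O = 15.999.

210.28

Molecular formula: C11H18N2O2.
M = 11×12.011 + 18×1.008 + 2×14.007 + 2×15.999 = 210.28 g/mol.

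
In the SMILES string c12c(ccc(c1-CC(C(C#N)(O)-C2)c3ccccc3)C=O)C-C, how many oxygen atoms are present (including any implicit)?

The symbol for oxygen appears 2 times in the SMILES.

2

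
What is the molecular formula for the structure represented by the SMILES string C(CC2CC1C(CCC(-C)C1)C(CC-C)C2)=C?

C17H30

Heavy atoms from the SMILES: 17 C.
Implicit hydrogens by atom environment:
  9 × C: 2 H each → 18
  6 × C: 1 H each → 6
  2 × C: 3 H each → 6
  Total hydrogens = 30.
Molecular formula: C17H30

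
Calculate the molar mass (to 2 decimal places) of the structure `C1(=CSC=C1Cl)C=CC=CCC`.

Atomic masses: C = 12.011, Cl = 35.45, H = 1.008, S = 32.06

198.71

Molecular formula: C10H11ClS.
M = 10×12.011 + 1×35.45 + 11×1.008 + 1×32.06 = 198.71 g/mol.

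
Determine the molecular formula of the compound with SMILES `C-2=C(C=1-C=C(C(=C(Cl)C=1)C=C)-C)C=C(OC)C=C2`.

C16H15ClO

Heavy atoms from the SMILES: 16 C, 1 Cl, 1 O.
Implicit hydrogens by atom environment:
  6 × C (aromatic): 1 H each → 6
  6 × C (aromatic): no H
  2 × C: 3 H each → 6
  1 × C: 2 H
  1 × C: 1 H
  1 × Cl: no H
  1 × O: no H
  Total hydrogens = 15.
Molecular formula: C16H15ClO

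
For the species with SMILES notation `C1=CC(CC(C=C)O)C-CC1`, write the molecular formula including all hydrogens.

C10H16O

Heavy atoms from the SMILES: 10 C, 1 O.
Implicit hydrogens by atom environment:
  5 × C: 2 H each → 10
  5 × C: 1 H each → 5
  1 × O: 1 H
  Total hydrogens = 16.
Molecular formula: C10H16O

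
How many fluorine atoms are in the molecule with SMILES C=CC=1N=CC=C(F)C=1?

1

The symbol for fluorine appears 1 time in the SMILES.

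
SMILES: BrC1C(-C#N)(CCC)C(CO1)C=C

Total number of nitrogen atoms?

The symbol for nitrogen appears 1 time in the SMILES.

1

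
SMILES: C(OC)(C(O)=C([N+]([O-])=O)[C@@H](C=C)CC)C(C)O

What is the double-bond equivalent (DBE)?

3

Molecular formula from the SMILES: C11H19NO5.
DoU = (2C + 2 + N − H − X)/2 = (2·11 + 2 + 1 − 19 − 0)/2 = 6/2 = 3.
(Structurally: 0 ring(s) + 3 π bond(s) = 3.)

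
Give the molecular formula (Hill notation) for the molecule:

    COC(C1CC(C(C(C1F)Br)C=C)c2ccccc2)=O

Heavy atoms from the SMILES: 1 Br, 16 C, 1 F, 2 O.
Implicit hydrogens by atom environment:
  6 × C: 1 H each → 6
  5 × C (aromatic): 1 H each → 5
  2 × C: 2 H each → 4
  2 × O: no H
  1 × Br: no H
  1 × C: 3 H
  1 × C: no H
  1 × C (aromatic): no H
  1 × F: no H
  Total hydrogens = 18.
Molecular formula: C16H18BrFO2

C16H18BrFO2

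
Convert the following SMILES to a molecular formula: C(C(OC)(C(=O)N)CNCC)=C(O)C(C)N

Heavy atoms from the SMILES: 10 C, 3 N, 3 O.
Implicit hydrogens by atom environment:
  3 × C: 3 H each → 9
  3 × C: no H
  2 × C: 2 H each → 4
  2 × C: 1 H each → 2
  2 × N: 2 H each → 4
  2 × O: no H
  1 × N: 1 H
  1 × O: 1 H
  Total hydrogens = 21.
Molecular formula: C10H21N3O3

C10H21N3O3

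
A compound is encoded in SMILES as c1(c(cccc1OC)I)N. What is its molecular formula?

Heavy atoms from the SMILES: 7 C, 1 I, 1 N, 1 O.
Implicit hydrogens by atom environment:
  3 × C (aromatic): 1 H each → 3
  3 × C (aromatic): no H
  1 × C: 3 H
  1 × I: no H
  1 × N: 2 H
  1 × O: no H
  Total hydrogens = 8.
Molecular formula: C7H8INO

C7H8INO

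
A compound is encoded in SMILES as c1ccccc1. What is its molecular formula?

Heavy atoms from the SMILES: 6 C.
Implicit hydrogens by atom environment:
  6 × C (aromatic): 1 H each → 6
  Total hydrogens = 6.
Molecular formula: C6H6

C6H6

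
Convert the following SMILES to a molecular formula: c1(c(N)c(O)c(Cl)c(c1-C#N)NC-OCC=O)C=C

Heavy atoms from the SMILES: 12 C, 1 Cl, 3 N, 3 O.
Implicit hydrogens by atom environment:
  6 × C (aromatic): no H
  3 × C: 2 H each → 6
  2 × C: 1 H each → 2
  2 × O: no H
  1 × C: no H
  1 × Cl: no H
  1 × N: 2 H
  1 × N: 1 H
  1 × N: no H
  1 × O: 1 H
  Total hydrogens = 12.
Molecular formula: C12H12ClN3O3

C12H12ClN3O3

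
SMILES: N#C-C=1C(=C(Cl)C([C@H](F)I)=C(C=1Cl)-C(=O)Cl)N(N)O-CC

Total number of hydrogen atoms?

Hydrogens are implicit in SMILES; fill each atom to its normal valence:
  6 × C (aromatic): no H
  3 × Cl: no H
  2 × C: no H
  2 × N: no H
  2 × O: no H
  1 × C: 3 H
  1 × C: 2 H
  1 × C: 1 H
  1 × F: no H
  1 × I: no H
  1 × N: 2 H
  Total hydrogens = 8.

8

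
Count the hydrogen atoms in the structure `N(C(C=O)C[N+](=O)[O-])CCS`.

Hydrogens are implicit in SMILES; fill each atom to its normal valence:
  3 × C: 2 H each → 6
  2 × C: 1 H each → 2
  2 × O: no H
  1 × N: 1 H
  1 × N (charge +1): no H
  1 × O (charge -1): no H
  1 × S: 1 H
  Total hydrogens = 10.

10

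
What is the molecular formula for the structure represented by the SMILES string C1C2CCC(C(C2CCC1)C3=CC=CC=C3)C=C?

C18H24

Heavy atoms from the SMILES: 18 C.
Implicit hydrogens by atom environment:
  7 × C: 2 H each → 14
  5 × C: 1 H each → 5
  5 × C (aromatic): 1 H each → 5
  1 × C (aromatic): no H
  Total hydrogens = 24.
Molecular formula: C18H24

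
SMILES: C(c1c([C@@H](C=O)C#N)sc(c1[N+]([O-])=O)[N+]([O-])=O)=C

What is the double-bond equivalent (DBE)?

Molecular formula from the SMILES: C9H5N3O5S.
DoU = (2C + 2 + N − H − X)/2 = (2·9 + 2 + 3 − 5 − 0)/2 = 18/2 = 9.
(Structurally: 1 ring(s) + 8 π bond(s) = 9.)

9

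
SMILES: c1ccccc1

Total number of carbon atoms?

The symbol for carbon appears 6 times in the SMILES. Lowercase c denotes aromatic carbon and counts toward C.

6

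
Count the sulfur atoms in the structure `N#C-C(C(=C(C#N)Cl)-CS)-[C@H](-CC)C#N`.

The symbol for sulfur appears 1 time in the SMILES.

1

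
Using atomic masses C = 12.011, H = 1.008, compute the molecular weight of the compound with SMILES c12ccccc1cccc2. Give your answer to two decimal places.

Molecular formula: C10H8.
M = 10×12.011 + 8×1.008 = 128.17 g/mol.

128.17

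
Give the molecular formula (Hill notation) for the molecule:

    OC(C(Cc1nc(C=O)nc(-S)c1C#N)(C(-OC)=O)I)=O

Heavy atoms from the SMILES: 11 C, 1 I, 3 N, 5 O, 1 S.
Implicit hydrogens by atom environment:
  4 × C (aromatic): no H
  4 × C: no H
  4 × O: no H
  2 × N (aromatic): no H
  1 × C: 3 H
  1 × C: 2 H
  1 × C: 1 H
  1 × I: no H
  1 × N: no H
  1 × O: 1 H
  1 × S: 1 H
  Total hydrogens = 8.
Molecular formula: C11H8IN3O5S

C11H8IN3O5S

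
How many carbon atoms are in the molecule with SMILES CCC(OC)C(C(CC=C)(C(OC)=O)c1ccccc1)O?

17

The symbol for carbon appears 17 times in the SMILES. Lowercase c denotes aromatic carbon and counts toward C.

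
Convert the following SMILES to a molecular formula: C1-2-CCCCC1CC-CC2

C10H18

Heavy atoms from the SMILES: 10 C.
Implicit hydrogens by atom environment:
  8 × C: 2 H each → 16
  2 × C: 1 H each → 2
  Total hydrogens = 18.
Molecular formula: C10H18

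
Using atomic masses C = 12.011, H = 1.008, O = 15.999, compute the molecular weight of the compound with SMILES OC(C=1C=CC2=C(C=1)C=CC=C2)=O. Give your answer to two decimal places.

Molecular formula: C11H8O2.
M = 11×12.011 + 8×1.008 + 2×15.999 = 172.18 g/mol.

172.18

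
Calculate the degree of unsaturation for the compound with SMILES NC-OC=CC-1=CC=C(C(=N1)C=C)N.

6

Molecular formula from the SMILES: C10H13N3O.
DoU = (2C + 2 + N − H − X)/2 = (2·10 + 2 + 3 − 13 − 0)/2 = 12/2 = 6.
(Structurally: 1 ring(s) + 5 π bond(s) = 6.)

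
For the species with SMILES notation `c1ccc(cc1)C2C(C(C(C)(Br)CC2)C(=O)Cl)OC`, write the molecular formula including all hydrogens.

Heavy atoms from the SMILES: 1 Br, 15 C, 1 Cl, 2 O.
Implicit hydrogens by atom environment:
  5 × C (aromatic): 1 H each → 5
  3 × C: 1 H each → 3
  2 × C: 3 H each → 6
  2 × C: 2 H each → 4
  2 × C: no H
  2 × O: no H
  1 × Br: no H
  1 × C (aromatic): no H
  1 × Cl: no H
  Total hydrogens = 18.
Molecular formula: C15H18BrClO2

C15H18BrClO2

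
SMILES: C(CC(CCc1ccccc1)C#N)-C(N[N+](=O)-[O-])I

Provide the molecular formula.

C13H16IN3O2

Heavy atoms from the SMILES: 13 C, 1 I, 3 N, 2 O.
Implicit hydrogens by atom environment:
  5 × C (aromatic): 1 H each → 5
  4 × C: 2 H each → 8
  2 × C: 1 H each → 2
  1 × C: no H
  1 × C (aromatic): no H
  1 × I: no H
  1 × N: 1 H
  1 × N: no H
  1 × N (charge +1): no H
  1 × O: no H
  1 × O (charge -1): no H
  Total hydrogens = 16.
Molecular formula: C13H16IN3O2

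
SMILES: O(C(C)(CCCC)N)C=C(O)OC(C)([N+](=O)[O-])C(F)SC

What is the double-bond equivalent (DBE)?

2

Molecular formula from the SMILES: C12H23FN2O5S.
DoU = (2C + 2 + N − H − X)/2 = (2·12 + 2 + 2 − 23 − 1)/2 = 4/2 = 2.
(Structurally: 0 ring(s) + 2 π bond(s) = 2.)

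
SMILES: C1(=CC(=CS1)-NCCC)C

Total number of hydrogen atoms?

Hydrogens are implicit in SMILES; fill each atom to its normal valence:
  2 × C: 3 H each → 6
  2 × C: 2 H each → 4
  2 × C (aromatic): 1 H each → 2
  2 × C (aromatic): no H
  1 × N: 1 H
  1 × S (aromatic): no H
  Total hydrogens = 13.

13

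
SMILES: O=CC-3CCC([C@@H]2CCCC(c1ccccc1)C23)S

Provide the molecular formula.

C17H22OS

Heavy atoms from the SMILES: 17 C, 1 O, 1 S.
Implicit hydrogens by atom environment:
  6 × C: 1 H each → 6
  5 × C: 2 H each → 10
  5 × C (aromatic): 1 H each → 5
  1 × C (aromatic): no H
  1 × O: no H
  1 × S: 1 H
  Total hydrogens = 22.
Molecular formula: C17H22OS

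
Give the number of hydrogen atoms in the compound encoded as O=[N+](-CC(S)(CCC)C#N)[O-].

Hydrogens are implicit in SMILES; fill each atom to its normal valence:
  3 × C: 2 H each → 6
  2 × C: no H
  1 × C: 3 H
  1 × N: no H
  1 × N (charge +1): no H
  1 × O: no H
  1 × O (charge -1): no H
  1 × S: 1 H
  Total hydrogens = 10.

10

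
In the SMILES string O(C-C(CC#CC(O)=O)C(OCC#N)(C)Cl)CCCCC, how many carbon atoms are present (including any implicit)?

15

The symbol for carbon appears 15 times in the SMILES. (Cl is a single chlorine, not C + l.)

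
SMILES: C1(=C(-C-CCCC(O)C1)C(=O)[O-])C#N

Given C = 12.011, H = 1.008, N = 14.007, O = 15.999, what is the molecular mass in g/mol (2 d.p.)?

194.21

Molecular formula: C10H12NO3-.
M = 10×12.011 + 12×1.008 + 1×14.007 + 3×15.999 = 194.21 g/mol.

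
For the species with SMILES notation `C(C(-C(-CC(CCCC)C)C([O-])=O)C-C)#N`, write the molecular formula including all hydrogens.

Heavy atoms from the SMILES: 13 C, 1 N, 2 O.
Implicit hydrogens by atom environment:
  5 × C: 2 H each → 10
  3 × C: 3 H each → 9
  3 × C: 1 H each → 3
  2 × C: no H
  1 × N: no H
  1 × O: no H
  1 × O (charge -1): no H
  Total hydrogens = 22.
Net charge -1.
Molecular formula: C13H22NO2-

C13H22NO2-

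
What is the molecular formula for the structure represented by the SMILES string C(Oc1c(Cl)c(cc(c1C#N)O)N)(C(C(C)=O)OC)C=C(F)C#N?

Heavy atoms from the SMILES: 15 C, 1 Cl, 1 F, 3 N, 4 O.
Implicit hydrogens by atom environment:
  5 × C (aromatic): no H
  4 × C: no H
  3 × C: 1 H each → 3
  3 × O: no H
  2 × C: 3 H each → 6
  2 × N: no H
  1 × C (aromatic): 1 H
  1 × Cl: no H
  1 × F: no H
  1 × N: 2 H
  1 × O: 1 H
  Total hydrogens = 13.
Molecular formula: C15H13ClFN3O4

C15H13ClFN3O4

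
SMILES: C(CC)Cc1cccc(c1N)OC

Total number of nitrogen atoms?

The symbol for nitrogen appears 1 time in the SMILES.

1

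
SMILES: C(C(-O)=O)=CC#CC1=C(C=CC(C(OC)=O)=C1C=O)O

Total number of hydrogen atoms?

Hydrogens are implicit in SMILES; fill each atom to its normal valence:
  4 × C (aromatic): no H
  4 × C: no H
  4 × O: no H
  3 × C: 1 H each → 3
  2 × C (aromatic): 1 H each → 2
  2 × O: 1 H each → 2
  1 × C: 3 H
  Total hydrogens = 10.

10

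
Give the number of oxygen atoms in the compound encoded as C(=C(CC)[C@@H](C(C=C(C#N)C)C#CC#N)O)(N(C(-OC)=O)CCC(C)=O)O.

The symbol for oxygen appears 5 times in the SMILES.

5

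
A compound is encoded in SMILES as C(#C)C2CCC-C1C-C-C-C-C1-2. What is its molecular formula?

C12H18

Heavy atoms from the SMILES: 12 C.
Implicit hydrogens by atom environment:
  7 × C: 2 H each → 14
  4 × C: 1 H each → 4
  1 × C: no H
  Total hydrogens = 18.
Molecular formula: C12H18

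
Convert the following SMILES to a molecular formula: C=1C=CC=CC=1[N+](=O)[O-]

C6H5NO2

Heavy atoms from the SMILES: 6 C, 1 N, 2 O.
Implicit hydrogens by atom environment:
  5 × C (aromatic): 1 H each → 5
  1 × C (aromatic): no H
  1 × N (charge +1): no H
  1 × O: no H
  1 × O (charge -1): no H
  Total hydrogens = 5.
Molecular formula: C6H5NO2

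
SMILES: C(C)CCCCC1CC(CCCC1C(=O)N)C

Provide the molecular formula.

C15H29NO

Heavy atoms from the SMILES: 15 C, 1 N, 1 O.
Implicit hydrogens by atom environment:
  9 × C: 2 H each → 18
  3 × C: 1 H each → 3
  2 × C: 3 H each → 6
  1 × C: no H
  1 × N: 2 H
  1 × O: no H
  Total hydrogens = 29.
Molecular formula: C15H29NO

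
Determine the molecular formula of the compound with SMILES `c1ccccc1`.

Heavy atoms from the SMILES: 6 C.
Implicit hydrogens by atom environment:
  6 × C (aromatic): 1 H each → 6
  Total hydrogens = 6.
Molecular formula: C6H6

C6H6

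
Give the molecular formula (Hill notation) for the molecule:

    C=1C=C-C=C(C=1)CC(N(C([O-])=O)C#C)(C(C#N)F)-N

Heavy atoms from the SMILES: 13 C, 1 F, 3 N, 2 O.
Implicit hydrogens by atom environment:
  5 × C (aromatic): 1 H each → 5
  4 × C: no H
  2 × C: 1 H each → 2
  2 × N: no H
  1 × C: 2 H
  1 × C (aromatic): no H
  1 × F: no H
  1 × N: 2 H
  1 × O: no H
  1 × O (charge -1): no H
  Total hydrogens = 11.
Net charge -1.
Molecular formula: C13H11FN3O2-

C13H11FN3O2-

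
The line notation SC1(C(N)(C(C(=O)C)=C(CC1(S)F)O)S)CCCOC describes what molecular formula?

Heavy atoms from the SMILES: 12 C, 1 F, 1 N, 3 O, 3 S.
Implicit hydrogens by atom environment:
  6 × C: no H
  4 × C: 2 H each → 8
  3 × S: 1 H each → 3
  2 × C: 3 H each → 6
  2 × O: no H
  1 × F: no H
  1 × N: 2 H
  1 × O: 1 H
  Total hydrogens = 20.
Molecular formula: C12H20FNO3S3

C12H20FNO3S3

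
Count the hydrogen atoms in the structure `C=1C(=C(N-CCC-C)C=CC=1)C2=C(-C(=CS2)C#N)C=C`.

Hydrogens are implicit in SMILES; fill each atom to its normal valence:
  5 × C (aromatic): 1 H each → 5
  5 × C (aromatic): no H
  4 × C: 2 H each → 8
  1 × C: 3 H
  1 × C: 1 H
  1 × C: no H
  1 × N: 1 H
  1 × N: no H
  1 × S (aromatic): no H
  Total hydrogens = 18.

18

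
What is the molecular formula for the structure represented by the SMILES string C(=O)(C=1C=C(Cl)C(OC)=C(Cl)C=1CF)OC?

C10H9Cl2FO3

Heavy atoms from the SMILES: 10 C, 2 Cl, 1 F, 3 O.
Implicit hydrogens by atom environment:
  5 × C (aromatic): no H
  3 × O: no H
  2 × C: 3 H each → 6
  2 × Cl: no H
  1 × C: 2 H
  1 × C (aromatic): 1 H
  1 × C: no H
  1 × F: no H
  Total hydrogens = 9.
Molecular formula: C10H9Cl2FO3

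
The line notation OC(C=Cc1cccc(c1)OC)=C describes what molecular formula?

C11H12O2

Heavy atoms from the SMILES: 11 C, 2 O.
Implicit hydrogens by atom environment:
  4 × C (aromatic): 1 H each → 4
  2 × C: 1 H each → 2
  2 × C (aromatic): no H
  1 × C: 3 H
  1 × C: 2 H
  1 × C: no H
  1 × O: 1 H
  1 × O: no H
  Total hydrogens = 12.
Molecular formula: C11H12O2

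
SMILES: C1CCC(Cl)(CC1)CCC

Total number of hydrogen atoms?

Hydrogens are implicit in SMILES; fill each atom to its normal valence:
  7 × C: 2 H each → 14
  1 × C: 3 H
  1 × C: no H
  1 × Cl: no H
  Total hydrogens = 17.

17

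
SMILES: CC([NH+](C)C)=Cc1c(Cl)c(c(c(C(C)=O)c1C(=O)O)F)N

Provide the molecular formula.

Heavy atoms from the SMILES: 14 C, 1 Cl, 1 F, 2 N, 3 O.
Implicit hydrogens by atom environment:
  6 × C (aromatic): no H
  4 × C: 3 H each → 12
  3 × C: no H
  2 × O: no H
  1 × C: 1 H
  1 × Cl: no H
  1 × F: no H
  1 × N: 2 H
  1 × N (charge +1): 1 H
  1 × O: 1 H
  Total hydrogens = 17.
Net charge +1.
Molecular formula: C14H17ClFN2O3+

C14H17ClFN2O3+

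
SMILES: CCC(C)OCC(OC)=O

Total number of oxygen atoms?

The symbol for oxygen appears 3 times in the SMILES.

3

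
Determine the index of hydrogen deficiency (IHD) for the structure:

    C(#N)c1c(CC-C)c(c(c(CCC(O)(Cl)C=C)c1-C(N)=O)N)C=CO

9

Molecular formula from the SMILES: C18H22ClN3O3.
DoU = (2C + 2 + N − H − X)/2 = (2·18 + 2 + 3 − 22 − 1)/2 = 18/2 = 9.
(Structurally: 1 ring(s) + 8 π bond(s) = 9.)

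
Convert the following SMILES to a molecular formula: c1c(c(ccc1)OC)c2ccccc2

Heavy atoms from the SMILES: 13 C, 1 O.
Implicit hydrogens by atom environment:
  9 × C (aromatic): 1 H each → 9
  3 × C (aromatic): no H
  1 × C: 3 H
  1 × O: no H
  Total hydrogens = 12.
Molecular formula: C13H12O

C13H12O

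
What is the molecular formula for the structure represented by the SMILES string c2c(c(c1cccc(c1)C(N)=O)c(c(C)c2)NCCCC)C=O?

Heavy atoms from the SMILES: 19 C, 2 N, 2 O.
Implicit hydrogens by atom environment:
  6 × C (aromatic): 1 H each → 6
  6 × C (aromatic): no H
  3 × C: 2 H each → 6
  2 × C: 3 H each → 6
  2 × O: no H
  1 × C: 1 H
  1 × C: no H
  1 × N: 2 H
  1 × N: 1 H
  Total hydrogens = 22.
Molecular formula: C19H22N2O2

C19H22N2O2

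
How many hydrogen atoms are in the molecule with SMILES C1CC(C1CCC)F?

13

Hydrogens are implicit in SMILES; fill each atom to its normal valence:
  4 × C: 2 H each → 8
  2 × C: 1 H each → 2
  1 × C: 3 H
  1 × F: no H
  Total hydrogens = 13.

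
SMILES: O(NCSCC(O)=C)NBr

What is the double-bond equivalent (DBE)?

Molecular formula from the SMILES: C4H9BrN2O2S.
DoU = (2C + 2 + N − H − X)/2 = (2·4 + 2 + 2 − 9 − 1)/2 = 2/2 = 1.
(Structurally: 0 ring(s) + 1 π bond(s) = 1.)

1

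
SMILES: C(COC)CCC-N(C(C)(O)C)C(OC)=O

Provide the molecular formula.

C11H23NO4

Heavy atoms from the SMILES: 11 C, 1 N, 4 O.
Implicit hydrogens by atom environment:
  5 × C: 2 H each → 10
  4 × C: 3 H each → 12
  3 × O: no H
  2 × C: no H
  1 × N: no H
  1 × O: 1 H
  Total hydrogens = 23.
Molecular formula: C11H23NO4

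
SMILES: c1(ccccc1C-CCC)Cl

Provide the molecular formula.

C10H13Cl

Heavy atoms from the SMILES: 10 C, 1 Cl.
Implicit hydrogens by atom environment:
  4 × C (aromatic): 1 H each → 4
  3 × C: 2 H each → 6
  2 × C (aromatic): no H
  1 × C: 3 H
  1 × Cl: no H
  Total hydrogens = 13.
Molecular formula: C10H13Cl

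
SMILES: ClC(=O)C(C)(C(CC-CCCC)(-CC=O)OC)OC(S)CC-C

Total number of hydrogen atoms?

31

Hydrogens are implicit in SMILES; fill each atom to its normal valence:
  8 × C: 2 H each → 16
  4 × C: 3 H each → 12
  4 × O: no H
  3 × C: no H
  2 × C: 1 H each → 2
  1 × Cl: no H
  1 × S: 1 H
  Total hydrogens = 31.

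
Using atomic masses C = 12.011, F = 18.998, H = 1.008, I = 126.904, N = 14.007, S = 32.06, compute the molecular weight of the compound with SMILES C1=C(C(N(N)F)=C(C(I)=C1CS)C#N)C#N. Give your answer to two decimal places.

Molecular formula: C9H6FIN4S.
M = 9×12.011 + 1×18.998 + 6×1.008 + 1×126.904 + 4×14.007 + 1×32.06 = 348.14 g/mol.

348.14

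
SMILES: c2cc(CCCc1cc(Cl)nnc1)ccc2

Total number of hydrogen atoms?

Hydrogens are implicit in SMILES; fill each atom to its normal valence:
  7 × C (aromatic): 1 H each → 7
  3 × C: 2 H each → 6
  3 × C (aromatic): no H
  2 × N (aromatic): no H
  1 × Cl: no H
  Total hydrogens = 13.

13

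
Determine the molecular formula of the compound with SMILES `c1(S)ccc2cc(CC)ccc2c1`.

C12H12S

Heavy atoms from the SMILES: 12 C, 1 S.
Implicit hydrogens by atom environment:
  6 × C (aromatic): 1 H each → 6
  4 × C (aromatic): no H
  1 × C: 3 H
  1 × C: 2 H
  1 × S: 1 H
  Total hydrogens = 12.
Molecular formula: C12H12S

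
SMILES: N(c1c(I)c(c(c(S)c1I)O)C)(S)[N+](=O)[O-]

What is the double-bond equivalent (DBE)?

Molecular formula from the SMILES: C7H6I2N2O3S2.
DoU = (2C + 2 + N − H − X)/2 = (2·7 + 2 + 2 − 6 − 2)/2 = 10/2 = 5.
(Structurally: 1 ring(s) + 4 π bond(s) = 5.)

5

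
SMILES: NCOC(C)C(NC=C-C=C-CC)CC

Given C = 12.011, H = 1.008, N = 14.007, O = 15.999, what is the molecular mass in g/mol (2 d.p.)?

212.34

Molecular formula: C12H24N2O.
M = 12×12.011 + 24×1.008 + 2×14.007 + 1×15.999 = 212.34 g/mol.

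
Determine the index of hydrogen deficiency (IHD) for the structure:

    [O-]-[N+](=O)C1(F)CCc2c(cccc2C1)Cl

6

Molecular formula from the SMILES: C10H9ClFNO2.
DoU = (2C + 2 + N − H − X)/2 = (2·10 + 2 + 1 − 9 − 2)/2 = 12/2 = 6.
(Structurally: 2 ring(s) + 4 π bond(s) = 6.)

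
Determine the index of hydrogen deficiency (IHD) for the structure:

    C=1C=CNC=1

Molecular formula from the SMILES: C4H5N.
DoU = (2C + 2 + N − H − X)/2 = (2·4 + 2 + 1 − 5 − 0)/2 = 6/2 = 3.
(Structurally: 1 ring(s) + 2 π bond(s) = 3.)

3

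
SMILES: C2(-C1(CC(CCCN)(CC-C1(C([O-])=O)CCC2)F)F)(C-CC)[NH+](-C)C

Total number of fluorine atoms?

The symbol for fluorine appears 2 times in the SMILES.

2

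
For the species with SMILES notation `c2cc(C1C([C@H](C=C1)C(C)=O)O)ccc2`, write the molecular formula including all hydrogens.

Heavy atoms from the SMILES: 13 C, 2 O.
Implicit hydrogens by atom environment:
  5 × C: 1 H each → 5
  5 × C (aromatic): 1 H each → 5
  1 × C: 3 H
  1 × C: no H
  1 × C (aromatic): no H
  1 × O: 1 H
  1 × O: no H
  Total hydrogens = 14.
Molecular formula: C13H14O2

C13H14O2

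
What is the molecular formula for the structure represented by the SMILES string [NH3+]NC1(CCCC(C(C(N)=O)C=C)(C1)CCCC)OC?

Heavy atoms from the SMILES: 15 C, 3 N, 2 O.
Implicit hydrogens by atom environment:
  8 × C: 2 H each → 16
  3 × C: no H
  2 × C: 3 H each → 6
  2 × C: 1 H each → 2
  2 × O: no H
  1 × N (charge +1): 3 H
  1 × N: 2 H
  1 × N: 1 H
  Total hydrogens = 30.
Net charge +1.
Molecular formula: C15H30N3O2+

C15H30N3O2+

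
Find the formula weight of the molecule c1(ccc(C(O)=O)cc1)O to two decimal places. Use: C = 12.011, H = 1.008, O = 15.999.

Molecular formula: C7H6O3.
M = 7×12.011 + 6×1.008 + 3×15.999 = 138.12 g/mol.

138.12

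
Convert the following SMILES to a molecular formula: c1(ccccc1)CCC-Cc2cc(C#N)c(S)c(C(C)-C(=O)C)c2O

C21H23NO2S

Heavy atoms from the SMILES: 21 C, 1 N, 2 O, 1 S.
Implicit hydrogens by atom environment:
  6 × C (aromatic): 1 H each → 6
  6 × C (aromatic): no H
  4 × C: 2 H each → 8
  2 × C: 3 H each → 6
  2 × C: no H
  1 × C: 1 H
  1 × N: no H
  1 × O: 1 H
  1 × O: no H
  1 × S: 1 H
  Total hydrogens = 23.
Molecular formula: C21H23NO2S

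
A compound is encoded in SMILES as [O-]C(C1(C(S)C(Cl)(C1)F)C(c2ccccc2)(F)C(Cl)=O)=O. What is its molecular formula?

Heavy atoms from the SMILES: 13 C, 2 Cl, 2 F, 3 O, 1 S.
Implicit hydrogens by atom environment:
  5 × C (aromatic): 1 H each → 5
  5 × C: no H
  2 × Cl: no H
  2 × F: no H
  2 × O: no H
  1 × C: 2 H
  1 × C: 1 H
  1 × C (aromatic): no H
  1 × O (charge -1): no H
  1 × S: 1 H
  Total hydrogens = 9.
Net charge -1.
Molecular formula: C13H9Cl2F2O3S-

C13H9Cl2F2O3S-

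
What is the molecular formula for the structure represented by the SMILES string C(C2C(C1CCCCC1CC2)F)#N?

Heavy atoms from the SMILES: 11 C, 1 F, 1 N.
Implicit hydrogens by atom environment:
  6 × C: 2 H each → 12
  4 × C: 1 H each → 4
  1 × C: no H
  1 × F: no H
  1 × N: no H
  Total hydrogens = 16.
Molecular formula: C11H16FN

C11H16FN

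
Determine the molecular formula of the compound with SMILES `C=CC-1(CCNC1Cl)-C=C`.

C8H12ClN

Heavy atoms from the SMILES: 8 C, 1 Cl, 1 N.
Implicit hydrogens by atom environment:
  4 × C: 2 H each → 8
  3 × C: 1 H each → 3
  1 × C: no H
  1 × Cl: no H
  1 × N: 1 H
  Total hydrogens = 12.
Molecular formula: C8H12ClN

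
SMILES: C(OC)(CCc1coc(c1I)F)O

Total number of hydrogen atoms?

Hydrogens are implicit in SMILES; fill each atom to its normal valence:
  3 × C (aromatic): no H
  2 × C: 2 H each → 4
  1 × C: 3 H
  1 × C (aromatic): 1 H
  1 × C: 1 H
  1 × F: no H
  1 × I: no H
  1 × O: 1 H
  1 × O (aromatic): no H
  1 × O: no H
  Total hydrogens = 10.

10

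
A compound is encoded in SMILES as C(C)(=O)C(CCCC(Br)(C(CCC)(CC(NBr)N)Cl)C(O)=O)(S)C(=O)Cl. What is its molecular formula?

Heavy atoms from the SMILES: 2 Br, 15 C, 2 Cl, 2 N, 4 O, 1 S.
Implicit hydrogens by atom environment:
  6 × C: 2 H each → 12
  6 × C: no H
  3 × O: no H
  2 × Br: no H
  2 × C: 3 H each → 6
  2 × Cl: no H
  1 × C: 1 H
  1 × N: 2 H
  1 × N: 1 H
  1 × O: 1 H
  1 × S: 1 H
  Total hydrogens = 24.
Molecular formula: C15H24Br2Cl2N2O4S

C15H24Br2Cl2N2O4S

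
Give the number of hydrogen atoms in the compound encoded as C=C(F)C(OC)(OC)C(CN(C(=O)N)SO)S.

Hydrogens are implicit in SMILES; fill each atom to its normal valence:
  3 × C: no H
  3 × O: no H
  2 × C: 3 H each → 6
  2 × C: 2 H each → 4
  1 × C: 1 H
  1 × F: no H
  1 × N: 2 H
  1 × N: no H
  1 × O: 1 H
  1 × S: 1 H
  1 × S: no H
  Total hydrogens = 15.

15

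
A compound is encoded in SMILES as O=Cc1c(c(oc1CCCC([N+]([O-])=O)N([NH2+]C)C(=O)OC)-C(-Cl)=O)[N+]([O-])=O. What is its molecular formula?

C13H16ClN4O9+

Heavy atoms from the SMILES: 13 C, 1 Cl, 4 N, 9 O.
Implicit hydrogens by atom environment:
  6 × O: no H
  4 × C (aromatic): no H
  3 × C: 2 H each → 6
  2 × C: 3 H each → 6
  2 × C: 1 H each → 2
  2 × C: no H
  2 × N (charge +1): no H
  2 × O (charge -1): no H
  1 × Cl: no H
  1 × N (charge +1): 2 H
  1 × N: no H
  1 × O (aromatic): no H
  Total hydrogens = 16.
Net charge +1.
Molecular formula: C13H16ClN4O9+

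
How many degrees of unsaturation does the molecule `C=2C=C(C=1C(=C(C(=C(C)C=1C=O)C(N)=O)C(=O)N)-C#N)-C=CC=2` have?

Molecular formula from the SMILES: C17H13N3O3.
DoU = (2C + 2 + N − H − X)/2 = (2·17 + 2 + 3 − 13 − 0)/2 = 26/2 = 13.
(Structurally: 2 ring(s) + 11 π bond(s) = 13.)

13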